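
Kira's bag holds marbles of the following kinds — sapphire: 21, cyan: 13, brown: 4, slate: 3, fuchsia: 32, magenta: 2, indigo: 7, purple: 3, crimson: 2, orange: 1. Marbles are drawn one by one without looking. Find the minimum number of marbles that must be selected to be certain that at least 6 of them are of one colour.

Put each drawn marble into a box by colour. The largest draw with every box below 6 takes min(count, 5) from each colour; colours with fewer than 5 contribute all they have.
Σ min(cᵢ, 5) = 5 + 5 + 4 + 3 + 5 + 2 + 5 + 3 + 2 + 1 = 35.
Draw number 35 + 1 = 36 must push one box to 6.

36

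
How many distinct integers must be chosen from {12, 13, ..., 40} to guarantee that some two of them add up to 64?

Two chosen integers sum to 64 exactly when both halves of some pair {x, 64−x} with 24 ≤ x ≤ 64−x ≤ 40 are chosen — 8 such pairs.
The remaining 13 elements (those with no distinct partner in range) can never complete a 64-sum, so the worst case takes all of them and one from each pair: 13 + 8 = 21.
By pigeonhole, the 22nd integer has to be the second member of some pair, so 21 + 1 = 22.

22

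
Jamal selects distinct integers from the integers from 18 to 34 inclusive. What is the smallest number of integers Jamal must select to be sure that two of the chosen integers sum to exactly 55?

11

Group the elements by complementary pair {x, 55−x}: {21,34}, {22,33}, {23,32}, …, giving 7 two-element pairs and 3 integers whose partner 55−x falls outside [18,34].
By the pigeonhole principle, treating each of those 10 groups as a pigeonhole, one can pick one integer per group — 10 integers — with no two summing to 55.
The 11th integer lands in an occupied pair, forcing a sum of 55.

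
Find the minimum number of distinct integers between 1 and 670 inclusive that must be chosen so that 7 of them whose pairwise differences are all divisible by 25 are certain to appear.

Integers whose pairwise differences are multiples of 25 are exactly those sharing a remainder mod 25. Pigeonhole: the 25 residue classes mod 25 are the pigeonholes.
With 150 integers one could put 6 in each residue class and have no class reach 7.
The 151st integer pushes some class to 7, so 25·6 + 1 = 151.

151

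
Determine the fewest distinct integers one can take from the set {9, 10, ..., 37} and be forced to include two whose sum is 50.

Group the elements by complementary pair {x, 50−x}: {13,37}, {14,36}, {15,35}, …, giving 12 two-element pairs, the single value 25 (it cannot pair with itself since the integers are distinct), and 4 integers whose partner 50−x falls outside [9,37].
Pigeonhole: treating each of those 17 groups as a pigeonhole, one can pick one integer per group — 17 integers — with no two summing to 50.
The 18th integer lands in an occupied pair, forcing a sum of 50.

18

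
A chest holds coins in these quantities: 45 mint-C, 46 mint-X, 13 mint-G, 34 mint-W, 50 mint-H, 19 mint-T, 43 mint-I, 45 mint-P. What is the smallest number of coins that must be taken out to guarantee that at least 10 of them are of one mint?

73

The 8 mints are the holes; the coins drawn are the pigeons.
To avoid 10 of any one mint, the worst case takes at most 9 of each mint.
That gives 9 + 9 + 9 + 9 + 9 + 9 + 9 + 9 = 72 coins with no mint reaching 10.
The next coin forces some mint to 10, so 72 + 1 = 73.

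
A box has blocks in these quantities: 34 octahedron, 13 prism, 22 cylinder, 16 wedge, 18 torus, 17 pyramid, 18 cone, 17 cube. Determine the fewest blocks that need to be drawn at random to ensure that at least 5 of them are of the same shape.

33

Pigeonhole: the 8 shapes are the holes; the blocks drawn are the pigeons.
To avoid 5 of any one shape, the worst case takes at most 4 of each shape.
That gives 4 + 4 + 4 + 4 + 4 + 4 + 4 + 4 = 32 blocks with no shape reaching 5.
The next block forces some shape to 5, so 32 + 1 = 33.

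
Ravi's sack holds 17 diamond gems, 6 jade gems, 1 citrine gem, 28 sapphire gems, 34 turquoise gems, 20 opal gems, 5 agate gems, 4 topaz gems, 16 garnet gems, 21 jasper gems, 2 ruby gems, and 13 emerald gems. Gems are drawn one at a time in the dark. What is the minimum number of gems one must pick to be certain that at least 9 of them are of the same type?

75

An adversary could hand out at most 8 gems per type (5 types run out sooner): 8 + 6 + 1 + 8 + 8 + 8 + 5 + 4 + 8 + 8 + 2 + 8 = 74 gems and still no type has 9.
One more gem lands in a type already at 8, so 75 draws are enough and 74 are not.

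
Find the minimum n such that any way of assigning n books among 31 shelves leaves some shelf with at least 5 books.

With 124 books one could put exactly 4 in each of the 31 shelves, and no shelf would reach 5.
One more book must land in a shelf that already has 4, giving it 5.
So 31 × 4 + 1 = 125 books are required.

125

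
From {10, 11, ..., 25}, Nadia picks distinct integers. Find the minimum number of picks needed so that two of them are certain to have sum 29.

12

Group the elements by complementary pair {x, 29−x}: {10,19}, {11,18}, {12,17}, …, giving 5 two-element pairs and 6 integers whose partner 29−x falls outside [10,25].
Pigeonhole: treating each of those 11 groups as a pigeonhole, one can pick one integer per group — 11 integers — with no two summing to 29.
The 12th integer lands in an occupied pair, forcing a sum of 29.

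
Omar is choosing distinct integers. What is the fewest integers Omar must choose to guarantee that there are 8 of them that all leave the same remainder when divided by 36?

By the pigeonhole principle, the 36 residue classes mod 36 are the pigeonholes.
With 252 integers one could put 7 in each residue class and have no class reach 8.
The 253rd integer pushes some class to 8, so 36·7 + 1 = 253.

253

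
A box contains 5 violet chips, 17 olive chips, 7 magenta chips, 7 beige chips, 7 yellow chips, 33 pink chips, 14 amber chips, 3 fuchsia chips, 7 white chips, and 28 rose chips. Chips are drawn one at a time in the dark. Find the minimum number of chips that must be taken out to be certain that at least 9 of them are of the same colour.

By the pigeonhole principle, put each drawn chip into a box by colour. The largest draw with every box below 9 takes min(count, 8) from each colour; colours with fewer than 8 contribute all they have.
Σ min(cᵢ, 8) = 5 + 8 + 7 + 7 + 7 + 8 + 8 + 3 + 7 + 8 = 68.
Draw number 68 + 1 = 69 must push one box to 9.

69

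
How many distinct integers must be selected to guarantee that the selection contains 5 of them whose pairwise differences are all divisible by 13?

Integers whose pairwise differences are multiples of 13 are exactly those sharing a remainder mod 13. The 13 residue classes mod 13 are the pigeonholes.
With 52 integers one could put 4 in each residue class and have no class reach 5.
The 53rd integer pushes some class to 5, so 13·4 + 1 = 53.

53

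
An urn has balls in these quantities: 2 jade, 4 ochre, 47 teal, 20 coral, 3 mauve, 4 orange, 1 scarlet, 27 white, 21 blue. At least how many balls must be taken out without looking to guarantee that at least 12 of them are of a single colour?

Put each drawn ball into a box by colour. The largest draw with every box below 12 takes min(count, 11) from each colour; colours with fewer than 11 contribute all they have.
Σ min(cᵢ, 11) = 2 + 4 + 11 + 11 + 3 + 4 + 1 + 11 + 11 = 58.
Draw number 58 + 1 = 59 must push one box to 12.

59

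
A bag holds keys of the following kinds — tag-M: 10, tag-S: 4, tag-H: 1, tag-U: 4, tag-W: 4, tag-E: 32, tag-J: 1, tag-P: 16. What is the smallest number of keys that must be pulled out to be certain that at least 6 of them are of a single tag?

30

By the pigeonhole principle, put each drawn key into a box by tag. The largest draw with every box below 6 takes min(count, 5) from each tag; tags with fewer than 5 contribute all they have.
Σ min(cᵢ, 5) = 5 + 4 + 1 + 4 + 4 + 5 + 1 + 5 = 29.
Draw number 29 + 1 = 30 must push one box to 6.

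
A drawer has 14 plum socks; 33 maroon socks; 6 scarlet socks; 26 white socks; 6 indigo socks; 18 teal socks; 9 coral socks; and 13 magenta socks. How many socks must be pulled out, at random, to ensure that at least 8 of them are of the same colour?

55

By pigeonhole, the 8 colours are the holes; the socks drawn are the pigeons.
To avoid 8 of any one colour, the worst case takes at most 7 of each colour, or every sock of a colour that has fewer than 7.
That gives 7 + 7 + 6 + 7 + 6 + 7 + 7 + 7 = 54 socks with no colour reaching 8.
The next sock forces some colour to 8, so 54 + 1 = 55.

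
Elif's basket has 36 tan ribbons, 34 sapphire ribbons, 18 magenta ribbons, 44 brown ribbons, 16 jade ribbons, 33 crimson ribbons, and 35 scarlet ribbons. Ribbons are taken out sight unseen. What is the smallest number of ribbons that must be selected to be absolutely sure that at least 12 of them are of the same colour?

Put each drawn ribbon into a box by colour. The largest draw with every box below 12 takes min(count, 11) from each colour.
Σ min(cᵢ, 11) = 11 + 11 + 11 + 11 + 11 + 11 + 11 = 77.
Draw number 77 + 1 = 78 must push one box to 12.

78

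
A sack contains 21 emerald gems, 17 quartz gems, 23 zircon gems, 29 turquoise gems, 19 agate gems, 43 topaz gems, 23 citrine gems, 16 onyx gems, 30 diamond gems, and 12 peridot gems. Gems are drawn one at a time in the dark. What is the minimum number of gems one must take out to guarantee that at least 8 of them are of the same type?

71

Pigeonhole: put each drawn gem into a box by type. The largest draw with every box below 8 takes min(count, 7) from each type.
Σ min(cᵢ, 7) = 7 + 7 + 7 + 7 + 7 + 7 + 7 + 7 + 7 + 7 = 70.
Draw number 70 + 1 = 71 must push one box to 8.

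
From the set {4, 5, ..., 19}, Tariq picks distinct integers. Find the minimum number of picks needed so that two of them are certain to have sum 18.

12

Group the elements by complementary pair {x, 18−x}: {4,14}, {5,13}, {6,12}, …, giving 5 two-element pairs; the single value 9 (it cannot pair with itself since the integers are distinct); and 5 integers whose partner 18−x falls outside [4,19].
Treating each of those 11 groups as a pigeonhole, one can pick one integer per group — 11 integers — with no two summing to 18.
The 12th integer lands in an occupied pair, forcing a sum of 18.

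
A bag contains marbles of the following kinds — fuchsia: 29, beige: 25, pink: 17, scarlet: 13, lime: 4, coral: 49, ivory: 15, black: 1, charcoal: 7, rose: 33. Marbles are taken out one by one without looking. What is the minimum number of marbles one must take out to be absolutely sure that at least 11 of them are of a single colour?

By the pigeonhole principle, put each drawn marble into a box by colour. The largest draw with every box below 11 takes min(count, 10) from each colour; colours with fewer than 10 contribute all they have.
Σ min(cᵢ, 10) = 10 + 10 + 10 + 10 + 4 + 10 + 10 + 1 + 7 + 10 = 82.
Draw number 82 + 1 = 83 must push one box to 11.

83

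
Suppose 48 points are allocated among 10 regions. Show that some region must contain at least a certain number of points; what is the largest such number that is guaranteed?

By the pigeonhole principle, the 10 regions are the holes and the 48 points are the pigeons.
If every region held at most 4 points, the total would be at most 10 × 4 = 40, which is less than 48.
So some region holds at least ⌈48/10⌉ = 5 points.

5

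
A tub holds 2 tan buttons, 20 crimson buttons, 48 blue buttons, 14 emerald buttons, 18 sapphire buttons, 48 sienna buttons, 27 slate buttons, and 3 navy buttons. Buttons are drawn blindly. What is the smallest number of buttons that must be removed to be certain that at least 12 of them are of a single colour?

72

An adversary could hand out at most 11 buttons per colour (tan, navy run out sooner): 2 + 11 + 11 + 11 + 11 + 11 + 11 + 3 = 71 buttons and still no colour has 12.
By pigeonhole, one more button lands in a colour already at 11, so 72 draws are enough and 71 are not.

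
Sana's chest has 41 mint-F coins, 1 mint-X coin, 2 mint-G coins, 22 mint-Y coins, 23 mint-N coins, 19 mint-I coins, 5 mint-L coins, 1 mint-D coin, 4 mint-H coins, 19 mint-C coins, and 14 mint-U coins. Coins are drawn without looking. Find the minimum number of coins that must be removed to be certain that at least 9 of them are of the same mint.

By pigeonhole, put each drawn coin into a box by mint. The largest draw with every box below 9 takes min(count, 8) from each mint; mints with fewer than 8 contribute all they have.
Σ min(cᵢ, 8) = 8 + 1 + 2 + 8 + 8 + 8 + 5 + 1 + 4 + 8 + 8 = 61.
Draw number 61 + 1 = 62 must push one box to 9.

62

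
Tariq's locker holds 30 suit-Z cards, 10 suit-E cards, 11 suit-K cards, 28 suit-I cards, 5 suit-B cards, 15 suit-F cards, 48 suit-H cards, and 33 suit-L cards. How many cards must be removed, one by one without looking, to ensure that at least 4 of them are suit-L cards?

In the worst case for collecting suit-L cards, every non-suit-L card comes out first.
There are 30 + 10 + 11 + 28 + 5 + 15 + 48 = 147 non-suit-L cards altogether.
After those, each further card must be suit-L, so 147 + 4 = 151 draws guarantee 4 suit-L cards.

151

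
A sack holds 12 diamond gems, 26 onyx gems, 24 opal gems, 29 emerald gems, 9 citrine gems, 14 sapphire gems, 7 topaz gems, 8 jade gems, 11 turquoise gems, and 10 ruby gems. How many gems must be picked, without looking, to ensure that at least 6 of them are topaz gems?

In the worst case for collecting topaz gems, every non-topaz gem comes out first.
There are 12 + 26 + 24 + 29 + 9 + 14 + 8 + 11 + 10 = 143 non-topaz gems altogether.
After those, each further gem must be topaz, so 143 + 6 = 149 draws guarantee 6 topaz gems.

149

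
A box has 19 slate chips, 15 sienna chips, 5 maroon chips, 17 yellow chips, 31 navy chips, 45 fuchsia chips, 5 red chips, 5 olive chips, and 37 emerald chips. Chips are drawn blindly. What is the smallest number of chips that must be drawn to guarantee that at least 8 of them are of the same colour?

An adversary could hand out at most 7 chips per colour (maroon, red, olive run out sooner): 7 + 7 + 5 + 7 + 7 + 7 + 5 + 5 + 7 = 57 chips and still no colour has 8.
By pigeonhole, one more chip lands in a colour already at 7, so 58 draws are enough and 57 are not.

58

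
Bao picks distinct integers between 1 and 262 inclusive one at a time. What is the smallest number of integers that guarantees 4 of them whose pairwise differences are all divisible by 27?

82

Integers whose pairwise differences are multiples of 27 are exactly those sharing a remainder mod 27. The 27 residue classes mod 27 are the pigeonholes.
With 81 integers one could put 3 in each residue class and have no class reach 4.
The 82nd integer pushes some class to 4, so 27·3 + 1 = 82.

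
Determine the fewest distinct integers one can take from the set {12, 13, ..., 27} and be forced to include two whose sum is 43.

11

A set avoiding the sum 43 can contain at most one of each pair {x, 43−x}, plus the 4 elements whose complement lies outside the range.
The integers 12, …, 21 (10 of them) are such a set: any two sum to at least 12+13 = 25 and at most 20+21 = 41 < 43.
By pigeonhole, any 11th integer completes one of the 6 pairs, so 11 choices force a sum of 43.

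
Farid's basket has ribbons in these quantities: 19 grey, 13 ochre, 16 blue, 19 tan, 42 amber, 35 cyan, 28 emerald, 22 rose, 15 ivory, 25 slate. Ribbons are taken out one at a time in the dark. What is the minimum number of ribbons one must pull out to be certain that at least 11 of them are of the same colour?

By the pigeonhole principle, put each drawn ribbon into a box by colour. The largest draw with every box below 11 takes min(count, 10) from each colour.
Σ min(cᵢ, 10) = 10 + 10 + 10 + 10 + 10 + 10 + 10 + 10 + 10 + 10 = 100.
Draw number 100 + 1 = 101 must push one box to 11.

101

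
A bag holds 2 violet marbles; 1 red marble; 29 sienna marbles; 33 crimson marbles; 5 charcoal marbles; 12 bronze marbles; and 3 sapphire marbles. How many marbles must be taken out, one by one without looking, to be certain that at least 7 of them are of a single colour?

30

An adversary could hand out at most 6 marbles per colour (4 colours run out sooner): 2 + 1 + 6 + 6 + 5 + 6 + 3 = 29 marbles and still no colour has 7.
By the pigeonhole principle, one more marble lands in a colour already at 6, so 30 draws are enough and 29 are not.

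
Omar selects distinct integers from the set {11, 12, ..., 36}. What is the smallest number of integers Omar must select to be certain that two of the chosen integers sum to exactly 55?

18

A set avoiding the sum 55 can contain at most one of each pair {x, 55−x}, plus the 8 elements whose complement lies outside the range.
The integers 11, …, 27 (17 of them) are such a set: any two sum to at least 11+12 = 23 and at most 26+27 = 53 < 55.
Pigeonhole: any 18th integer completes one of the 9 pairs, so 18 choices force a sum of 55.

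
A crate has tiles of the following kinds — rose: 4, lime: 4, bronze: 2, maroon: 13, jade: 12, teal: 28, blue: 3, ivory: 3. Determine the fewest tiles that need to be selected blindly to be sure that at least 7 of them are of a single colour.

The 8 colours are the holes; the tiles drawn are the pigeons.
To avoid 7 of any one colour, the worst case takes at most 6 of each colour, or every tile of a colour that has fewer than 6.
That gives 4 + 4 + 2 + 6 + 6 + 6 + 3 + 3 = 34 tiles with no colour reaching 7.
The next tile forces some colour to 7, so 34 + 1 = 35.

35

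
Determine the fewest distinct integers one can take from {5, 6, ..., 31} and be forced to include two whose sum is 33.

16

Group the elements by complementary pair {x, 33−x}: {5,28}, {6,27}, {7,26}, …, giving 12 two-element pairs and 3 integers whose partner 33−x falls outside [5,31].
Treating each of those 15 groups as a pigeonhole, one can pick one integer per group — 15 integers — with no two summing to 33.
The 16th integer lands in an occupied pair, forcing a sum of 33.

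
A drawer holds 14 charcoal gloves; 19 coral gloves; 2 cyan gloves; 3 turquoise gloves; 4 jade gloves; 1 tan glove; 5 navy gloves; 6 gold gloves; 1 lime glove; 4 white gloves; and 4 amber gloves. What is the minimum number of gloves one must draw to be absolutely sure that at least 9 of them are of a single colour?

Put each drawn glove into a box by colour. The largest draw with every box below 9 takes min(count, 8) from each colour; colours with fewer than 8 contribute all they have.
Σ min(cᵢ, 8) = 8 + 8 + 2 + 3 + 4 + 1 + 5 + 6 + 1 + 4 + 4 = 46.
Draw number 46 + 1 = 47 must push one box to 9.

47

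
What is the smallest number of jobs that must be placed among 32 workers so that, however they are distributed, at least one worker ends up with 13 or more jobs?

385

With 384 jobs one could put exactly 12 in each of the 32 workers, and no worker would reach 13.
By the pigeonhole principle, one more job must land in a worker that already has 12, giving it 13.
So 32 × 12 + 1 = 385 jobs are required.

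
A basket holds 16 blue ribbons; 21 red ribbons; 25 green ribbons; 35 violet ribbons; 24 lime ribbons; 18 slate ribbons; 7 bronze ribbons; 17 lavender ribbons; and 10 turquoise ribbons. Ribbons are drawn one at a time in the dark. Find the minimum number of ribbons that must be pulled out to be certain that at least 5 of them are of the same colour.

Put each drawn ribbon into a box by colour. The largest draw with every box below 5 takes min(count, 4) from each colour.
Σ min(cᵢ, 4) = 4 + 4 + 4 + 4 + 4 + 4 + 4 + 4 + 4 = 36.
Draw number 36 + 1 = 37 must push one box to 5.

37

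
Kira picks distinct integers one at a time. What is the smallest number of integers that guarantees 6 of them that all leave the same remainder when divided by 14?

71

By the pigeonhole principle, the 14 residue classes mod 14 are the pigeonholes.
With 70 integers one could put 5 in each residue class and have no class reach 6.
The 71st integer pushes some class to 6, so 14·5 + 1 = 71.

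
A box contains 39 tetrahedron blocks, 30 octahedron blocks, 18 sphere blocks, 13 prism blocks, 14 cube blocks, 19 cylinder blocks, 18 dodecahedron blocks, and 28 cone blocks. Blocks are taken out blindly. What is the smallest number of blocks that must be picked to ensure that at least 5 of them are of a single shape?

33

An adversary could hand out at most 4 blocks per shape: 4 + 4 + 4 + 4 + 4 + 4 + 4 + 4 = 32 blocks and still no shape has 5.
One more block lands in a shape already at 4, so 33 draws are enough and 32 are not.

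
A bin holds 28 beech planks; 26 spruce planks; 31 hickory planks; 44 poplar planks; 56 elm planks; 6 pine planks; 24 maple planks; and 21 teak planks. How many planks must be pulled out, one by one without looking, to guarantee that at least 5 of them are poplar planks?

197

In the worst case for collecting poplar planks, every non-poplar plank comes out first.
There are 28 + 26 + 31 + 56 + 6 + 24 + 21 = 192 non-poplar planks altogether.
After those, each further plank must be poplar, so 192 + 5 = 197 draws guarantee 5 poplar planks.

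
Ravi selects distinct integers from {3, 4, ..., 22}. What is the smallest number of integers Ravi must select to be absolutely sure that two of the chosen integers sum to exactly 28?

Two chosen integers sum to 28 exactly when both halves of some pair {x, 28−x} with 6 ≤ x ≤ 28−x ≤ 22 are chosen — 8 such pairs.
The remaining 4 elements (those with no distinct partner in range) can never complete a 28-sum, so the worst case takes all of them and one from each pair: 4 + 8 = 12.
The 13th integer has to be the second member of some pair, so 12 + 1 = 13.

13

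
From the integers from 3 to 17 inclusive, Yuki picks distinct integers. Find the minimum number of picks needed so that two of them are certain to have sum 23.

10

A set avoiding the sum 23 can contain at most one of each pair {x, 23−x}, plus the 3 elements whose complement lies outside the range.
The integers 3, …, 11 (9 of them) are such a set: any two sum to at least 3+4 = 7 and at most 10+11 = 21 < 23.
By pigeonhole, any 10th integer completes one of the 6 pairs, so 10 choices force a sum of 23.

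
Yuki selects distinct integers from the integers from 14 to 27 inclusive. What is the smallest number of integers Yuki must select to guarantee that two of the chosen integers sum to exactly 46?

Group the elements by complementary pair {x, 46−x}: {19,27}, {20,26}, {21,25}, …, giving 4 two-element pairs, the single value 23 (it cannot pair with itself since the integers are distinct), and 5 integers whose partner 46−x falls outside [14,27].
Treating each of those 10 groups as a pigeonhole, one can pick one integer per group — 10 integers — with no two summing to 46.
The 11th integer lands in an occupied pair, forcing a sum of 46.

11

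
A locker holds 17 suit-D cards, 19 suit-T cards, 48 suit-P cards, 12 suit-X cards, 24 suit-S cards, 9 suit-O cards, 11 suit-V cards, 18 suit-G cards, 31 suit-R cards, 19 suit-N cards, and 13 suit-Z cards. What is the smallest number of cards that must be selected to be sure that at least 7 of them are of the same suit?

67

Put each drawn card into a box by suit. The largest draw with every box below 7 takes min(count, 6) from each suit.
Σ min(cᵢ, 6) = 6 + 6 + 6 + 6 + 6 + 6 + 6 + 6 + 6 + 6 + 6 = 66.
Draw number 66 + 1 = 67 must push one box to 7.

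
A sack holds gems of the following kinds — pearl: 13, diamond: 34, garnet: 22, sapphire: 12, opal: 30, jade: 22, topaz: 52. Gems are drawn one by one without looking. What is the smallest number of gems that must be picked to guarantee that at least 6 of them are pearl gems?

178

In the worst case for collecting pearl gems, every non-pearl gem comes out first.
There are 34 + 22 + 12 + 30 + 22 + 52 = 172 non-pearl gems altogether.
After those, each further gem must be pearl, so 172 + 6 = 178 draws guarantee 6 pearl gems.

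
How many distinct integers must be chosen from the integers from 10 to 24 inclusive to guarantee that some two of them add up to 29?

Group the elements by complementary pair {x, 29−x}: {10,19}, {11,18}, {12,17}, …, giving 5 two-element pairs and 5 integers whose partner 29−x falls outside [10,24].
Treating each of those 10 groups as a pigeonhole, one can pick one integer per group — 10 integers — with no two summing to 29.
The 11th integer lands in an occupied pair, forcing a sum of 29.

11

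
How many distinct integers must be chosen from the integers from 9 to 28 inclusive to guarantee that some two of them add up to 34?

Two chosen integers sum to 34 exactly when both halves of some pair {x, 34−x} with 9 ≤ x ≤ 34−x ≤ 25 are chosen — 8 such pairs.
The remaining 4 elements (those with no distinct partner in range) can never complete a 34-sum, so the worst case takes all of them and one from each pair: 4 + 8 = 12.
The 13th integer has to be the second member of some pair, so 12 + 1 = 13.

13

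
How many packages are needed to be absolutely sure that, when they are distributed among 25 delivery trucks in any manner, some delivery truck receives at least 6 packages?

126

With 125 packages one could put exactly 5 in each of the 25 delivery trucks, and no delivery truck would reach 6.
By the pigeonhole principle, one more package must land in a delivery truck that already has 5, giving it 6.
So 25 × 5 + 1 = 126 packages are required.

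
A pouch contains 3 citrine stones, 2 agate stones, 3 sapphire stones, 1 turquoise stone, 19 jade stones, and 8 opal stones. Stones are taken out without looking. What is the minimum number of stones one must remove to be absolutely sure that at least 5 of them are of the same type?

By the pigeonhole principle, the 6 types are the holes; the stones drawn are the pigeons.
To avoid 5 of any one type, the worst case takes at most 4 of each type, or every stone of a type that has fewer than 4.
That gives 3 + 2 + 3 + 1 + 4 + 4 = 17 stones with no type reaching 5.
The next stone forces some type to 5, so 17 + 1 = 18.

18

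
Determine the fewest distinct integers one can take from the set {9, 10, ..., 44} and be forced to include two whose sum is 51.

Group the elements by complementary pair {x, 51−x}: {9,42}, {10,41}, {11,40}, …, giving 17 two-element pairs and 2 integers whose partner 51−x falls outside [9,44].
By pigeonhole, treating each of those 19 groups as a pigeonhole, one can pick one integer per group — 19 integers — with no two summing to 51.
The 20th integer lands in an occupied pair, forcing a sum of 51.

20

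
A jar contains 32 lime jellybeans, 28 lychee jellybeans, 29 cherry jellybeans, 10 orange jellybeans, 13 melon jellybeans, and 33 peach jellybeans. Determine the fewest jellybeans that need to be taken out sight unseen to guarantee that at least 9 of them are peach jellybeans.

In the worst case for collecting peach jellybeans, every non-peach jellybean comes out first.
There are 32 + 28 + 29 + 10 + 13 = 112 non-peach jellybeans altogether.
After those, each further jellybean must be peach, so 112 + 9 = 121 draws guarantee 9 peach jellybeans.

121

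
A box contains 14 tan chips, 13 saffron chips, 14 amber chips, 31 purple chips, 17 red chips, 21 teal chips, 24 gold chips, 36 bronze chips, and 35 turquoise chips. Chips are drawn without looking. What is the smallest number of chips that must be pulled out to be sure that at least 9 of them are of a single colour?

Put each drawn chip into a box by colour. The largest draw with every box below 9 takes min(count, 8) from each colour.
Σ min(cᵢ, 8) = 8 + 8 + 8 + 8 + 8 + 8 + 8 + 8 + 8 = 72.
Draw number 72 + 1 = 73 must push one box to 9.

73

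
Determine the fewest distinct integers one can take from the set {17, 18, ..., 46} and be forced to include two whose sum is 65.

A set avoiding the sum 65 can contain at most one of each pair {x, 65−x}, plus the 2 elements whose complement lies outside the range.
The integers 17, …, 32 (16 of them) are such a set: any two sum to at least 17+18 = 35 and at most 31+32 = 63 < 65.
By pigeonhole, any 17th integer completes one of the 14 pairs, so 17 choices force a sum of 65.

17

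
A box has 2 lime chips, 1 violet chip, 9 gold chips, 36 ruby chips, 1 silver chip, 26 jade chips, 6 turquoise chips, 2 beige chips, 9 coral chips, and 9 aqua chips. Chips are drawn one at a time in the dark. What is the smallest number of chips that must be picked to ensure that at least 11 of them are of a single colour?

Put each drawn chip into a box by colour. The largest draw with every box below 11 takes min(count, 10) from each colour; colours with fewer than 10 contribute all they have.
Σ min(cᵢ, 10) = 2 + 1 + 9 + 10 + 1 + 10 + 6 + 2 + 9 + 9 = 59.
Draw number 59 + 1 = 60 must push one box to 11.

60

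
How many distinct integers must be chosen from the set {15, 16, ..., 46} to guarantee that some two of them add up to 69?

21

Two chosen integers sum to 69 exactly when both halves of some pair {x, 69−x} with 23 ≤ x ≤ 69−x ≤ 46 are chosen — 12 such pairs.
The remaining 8 elements (those with no distinct partner in range) can never complete a 69-sum, so the worst case takes all of them and one from each pair: 8 + 12 = 20.
The 21st integer has to be the second member of some pair, so 20 + 1 = 21.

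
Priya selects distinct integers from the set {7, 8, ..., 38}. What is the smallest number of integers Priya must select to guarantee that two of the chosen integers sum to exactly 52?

21

Group the elements by complementary pair {x, 52−x}: {14,38}, {15,37}, {16,36}, …, giving 12 two-element pairs, the single value 26 (it cannot pair with itself since the integers are distinct), and 7 integers whose partner 52−x falls outside [7,38].
Treating each of those 20 groups as a pigeonhole, one can pick one integer per group — 20 integers — with no two summing to 52.
The 21st integer lands in an occupied pair, forcing a sum of 52.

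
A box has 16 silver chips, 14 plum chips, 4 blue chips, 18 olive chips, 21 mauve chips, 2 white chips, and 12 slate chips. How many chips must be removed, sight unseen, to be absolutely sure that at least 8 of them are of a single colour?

The 7 colours are the holes; the chips drawn are the pigeons.
To avoid 8 of any one colour, the worst case takes at most 7 of each colour, or every chip of a colour that has fewer than 7.
That gives 7 + 7 + 4 + 7 + 7 + 2 + 7 = 41 chips with no colour reaching 8.
The next chip forces some colour to 8, so 41 + 1 = 42.

42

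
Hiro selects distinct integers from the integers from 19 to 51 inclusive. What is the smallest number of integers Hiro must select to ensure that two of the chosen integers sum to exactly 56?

25

Two chosen integers sum to 56 exactly when both halves of some pair {x, 56−x} with 19 ≤ x ≤ 56−x ≤ 37 are chosen — 9 such pairs.
The remaining 15 elements (those with no distinct partner in range) can never complete a 56-sum, so the worst case takes all of them and one from each pair: 15 + 9 = 24.
The 25th integer has to be the second member of some pair, so 24 + 1 = 25.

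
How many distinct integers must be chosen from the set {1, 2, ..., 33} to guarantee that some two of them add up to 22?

24

Two chosen integers sum to 22 exactly when both halves of some pair {x, 22−x} with 1 ≤ x ≤ 22−x ≤ 21 are chosen — 10 such pairs.
The remaining 13 elements (those with no distinct partner in range) can never complete a 22-sum, so the worst case takes all of them and one from each pair: 13 + 10 = 23.
The 24th integer has to be the second member of some pair, so 23 + 1 = 24.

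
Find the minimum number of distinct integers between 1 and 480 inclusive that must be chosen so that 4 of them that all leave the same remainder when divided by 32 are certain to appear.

97

The 32 residue classes mod 32 are the pigeonholes.
With 96 integers one could put 3 in each residue class and have no class reach 4.
The 97th integer pushes some class to 4, so 32·3 + 1 = 97.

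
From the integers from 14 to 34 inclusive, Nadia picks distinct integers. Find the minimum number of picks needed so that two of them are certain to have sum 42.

15

A set avoiding the sum 42 can contain at most one of each pair {x, 42−x}, plus the 7 elements whose complement lies outside the range or equal to its own complement.
The integers 21, …, 34 (14 of them) are such a set: any two sum to at least 21+22 = 43 > 42.
Any 15th integer completes one of the 7 pairs, so 15 choices force a sum of 42.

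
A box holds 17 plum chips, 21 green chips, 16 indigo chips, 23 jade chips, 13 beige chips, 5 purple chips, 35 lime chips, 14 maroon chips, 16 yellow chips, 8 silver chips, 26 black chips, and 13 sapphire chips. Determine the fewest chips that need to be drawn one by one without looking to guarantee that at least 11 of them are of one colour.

An adversary could hand out at most 10 chips per colour (purple, silver run out sooner): 10 + 10 + 10 + 10 + 10 + 5 + 10 + 10 + 10 + 8 + 10 + 10 = 113 chips and still no colour has 11.
By the pigeonhole principle, one more chip lands in a colour already at 10, so 114 draws are enough and 113 are not.

114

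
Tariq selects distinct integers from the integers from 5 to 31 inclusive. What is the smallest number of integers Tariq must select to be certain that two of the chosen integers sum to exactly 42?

18

Two chosen integers sum to 42 exactly when both halves of some pair {x, 42−x} with 11 ≤ x ≤ 42−x ≤ 31 are chosen — 10 such pairs.
The remaining 7 elements (those with no distinct partner in range) can never complete a 42-sum, so the worst case takes all of them and one from each pair: 7 + 10 = 17.
The 18th integer has to be the second member of some pair, so 17 + 1 = 18.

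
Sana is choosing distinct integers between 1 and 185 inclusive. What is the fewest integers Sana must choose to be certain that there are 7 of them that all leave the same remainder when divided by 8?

By pigeonhole, the 8 residue classes mod 8 are the pigeonholes.
With 48 integers one could put 6 in each residue class and have no class reach 7.
The 49th integer pushes some class to 7, so 8·6 + 1 = 49.

49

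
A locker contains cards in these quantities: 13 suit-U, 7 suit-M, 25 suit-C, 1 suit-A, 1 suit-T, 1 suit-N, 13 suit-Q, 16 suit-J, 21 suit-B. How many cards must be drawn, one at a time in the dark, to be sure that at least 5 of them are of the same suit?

By pigeonhole, put each drawn card into a box by suit. The largest draw with every box below 5 takes min(count, 4) from each suit; suits with fewer than 4 contribute all they have.
Σ min(cᵢ, 4) = 4 + 4 + 4 + 1 + 1 + 1 + 4 + 4 + 4 = 27.
Draw number 27 + 1 = 28 must push one box to 5.

28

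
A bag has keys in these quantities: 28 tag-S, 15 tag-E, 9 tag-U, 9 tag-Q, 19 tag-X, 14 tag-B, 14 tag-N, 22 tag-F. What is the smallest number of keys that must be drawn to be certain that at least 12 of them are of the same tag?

85

Pigeonhole: put each drawn key into a box by tag. The largest draw with every box below 12 takes min(count, 11) from each tag; tags with fewer than 11 contribute all they have.
Σ min(cᵢ, 11) = 11 + 11 + 9 + 9 + 11 + 11 + 11 + 11 = 84.
Draw number 84 + 1 = 85 must push one box to 12.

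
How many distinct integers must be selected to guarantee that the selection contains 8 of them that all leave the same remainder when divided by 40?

By pigeonhole, the 40 residue classes mod 40 are the pigeonholes.
With 280 integers one could put 7 in each residue class and have no class reach 8.
The 281st integer pushes some class to 8, so 40·7 + 1 = 281.

281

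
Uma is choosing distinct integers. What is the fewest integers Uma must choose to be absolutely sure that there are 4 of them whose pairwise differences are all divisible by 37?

Integers whose pairwise differences are multiples of 37 are exactly those sharing a remainder mod 37. By the pigeonhole principle, the 37 residue classes mod 37 are the pigeonholes.
With 111 integers one could put 3 in each residue class and have no class reach 4.
The 112th integer pushes some class to 4, so 37·3 + 1 = 112.

112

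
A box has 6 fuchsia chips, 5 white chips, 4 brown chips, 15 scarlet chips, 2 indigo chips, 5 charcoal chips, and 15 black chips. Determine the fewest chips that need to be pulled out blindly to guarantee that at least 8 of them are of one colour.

37

Put each drawn chip into a box by colour. The largest draw with every box below 8 takes min(count, 7) from each colour; colours with fewer than 7 contribute all they have.
Σ min(cᵢ, 7) = 6 + 5 + 4 + 7 + 2 + 5 + 7 = 36.
Draw number 36 + 1 = 37 must push one box to 8.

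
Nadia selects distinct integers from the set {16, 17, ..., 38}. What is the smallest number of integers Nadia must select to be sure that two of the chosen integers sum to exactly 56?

14

Two chosen integers sum to 56 exactly when both halves of some pair {x, 56−x} with 18 ≤ x ≤ 56−x ≤ 38 are chosen — 10 such pairs.
The remaining 3 elements (those with no distinct partner in range) can never complete a 56-sum, so the worst case takes all of them and one from each pair: 3 + 10 = 13.
The 14th integer has to be the second member of some pair, so 13 + 1 = 14.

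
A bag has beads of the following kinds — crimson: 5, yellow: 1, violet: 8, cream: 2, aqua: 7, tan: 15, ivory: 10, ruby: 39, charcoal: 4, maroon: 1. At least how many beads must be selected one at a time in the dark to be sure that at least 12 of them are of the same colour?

61

An adversary could hand out at most 11 beads per colour (8 colours run out sooner): 5 + 1 + 8 + 2 + 7 + 11 + 10 + 11 + 4 + 1 = 60 beads and still no colour has 12.
By the pigeonhole principle, one more bead lands in a colour already at 11, so 61 draws are enough and 60 are not.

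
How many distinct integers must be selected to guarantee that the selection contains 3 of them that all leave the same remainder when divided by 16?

33

Pigeonhole: the 16 residue classes mod 16 are the pigeonholes.
With 32 integers one could put 2 in each residue class and have no class reach 3.
The 33rd integer pushes some class to 3, so 16·2 + 1 = 33.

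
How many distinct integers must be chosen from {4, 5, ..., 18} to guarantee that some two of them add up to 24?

10

A set avoiding the sum 24 can contain at most one of each pair {x, 24−x}, plus the 3 elements whose complement lies outside the range or equal to its own complement.
The integers 4, …, 12 (9 of them) are such a set: any two sum to at least 4+5 = 9 and at most 11+12 = 23 < 24.
By pigeonhole, any 10th integer completes one of the 6 pairs, so 10 choices force a sum of 24.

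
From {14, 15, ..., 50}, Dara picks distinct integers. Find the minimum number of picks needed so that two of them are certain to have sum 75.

25

Two chosen integers sum to 75 exactly when both halves of some pair {x, 75−x} with 25 ≤ x ≤ 75−x ≤ 50 are chosen — 13 such pairs.
The remaining 11 elements (those with no distinct partner in range) can never complete a 75-sum, so the worst case takes all of them and one from each pair: 11 + 13 = 24.
Pigeonhole: the 25th integer has to be the second member of some pair, so 24 + 1 = 25.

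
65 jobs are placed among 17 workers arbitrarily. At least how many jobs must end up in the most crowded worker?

Pigeonhole: the 17 workers are the holes and the 65 jobs are the pigeons.
If every worker held at most 3 jobs, the total would be at most 17 × 3 = 51, which is less than 65.
So some worker holds at least ⌈65/17⌉ = 4 jobs.

4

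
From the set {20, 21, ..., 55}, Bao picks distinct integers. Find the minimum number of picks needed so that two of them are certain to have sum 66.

24

Two chosen integers sum to 66 exactly when both halves of some pair {x, 66−x} with 20 ≤ x ≤ 66−x ≤ 46 are chosen — 13 such pairs.
The remaining 10 elements (those with no distinct partner in range) can never complete a 66-sum, so the worst case takes all of them and one from each pair: 10 + 13 = 23.
By pigeonhole, the 24th integer has to be the second member of some pair, so 23 + 1 = 24.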